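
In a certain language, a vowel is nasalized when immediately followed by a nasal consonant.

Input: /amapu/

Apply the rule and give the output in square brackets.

/a/ before nasal /m/ → [ã]

[ãmapu]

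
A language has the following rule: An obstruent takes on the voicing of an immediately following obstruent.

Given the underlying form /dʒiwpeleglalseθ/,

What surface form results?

no segment meets the rule's conditions; no change.

[dʒiwpeleglalseθ]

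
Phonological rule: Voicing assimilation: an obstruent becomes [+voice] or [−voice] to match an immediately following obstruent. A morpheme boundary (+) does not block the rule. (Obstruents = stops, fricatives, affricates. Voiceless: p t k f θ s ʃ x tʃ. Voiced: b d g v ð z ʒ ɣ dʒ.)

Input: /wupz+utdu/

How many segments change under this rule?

2

/p/ before /z/ (voiced) → [b]
/t/ before /d/ (voiced) → [d]
2 segments change.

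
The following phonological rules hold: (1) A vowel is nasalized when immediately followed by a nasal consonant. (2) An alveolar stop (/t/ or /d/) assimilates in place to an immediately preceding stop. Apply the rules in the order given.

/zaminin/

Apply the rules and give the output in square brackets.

[zãmĩnĩn]

Rule 1: /a/ before nasal /m/ → [ã]
Rule 1: /i/ before nasal /n/ → [ĩ]
Rule 1: /i/ before nasal /n/ → [ĩ]
After rule 1: zãmĩnĩn
Rule 2: no segment meets the rule's conditions; no change.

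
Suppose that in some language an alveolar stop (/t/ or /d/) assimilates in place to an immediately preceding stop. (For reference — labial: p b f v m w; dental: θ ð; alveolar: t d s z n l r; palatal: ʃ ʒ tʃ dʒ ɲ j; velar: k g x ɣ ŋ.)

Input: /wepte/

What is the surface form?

[weppe]

/t/ after /p/ (labial) → [p]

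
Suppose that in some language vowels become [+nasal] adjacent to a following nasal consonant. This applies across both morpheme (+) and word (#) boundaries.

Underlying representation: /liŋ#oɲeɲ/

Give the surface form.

/i/ before nasal /ŋ/ → [ĩ]
/o/ before nasal /ɲ/ → [õ]
/e/ before nasal /ɲ/ → [ẽ]

[lĩŋ#õɲẽɲ]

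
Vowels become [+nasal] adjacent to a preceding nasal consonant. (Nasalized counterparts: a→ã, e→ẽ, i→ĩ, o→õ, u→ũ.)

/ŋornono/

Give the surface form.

/o/ after nasal /ŋ/ → [õ]
/o/ after nasal /n/ → [õ]
/o/ after nasal /n/ → [õ]

[ŋõrnõnõ]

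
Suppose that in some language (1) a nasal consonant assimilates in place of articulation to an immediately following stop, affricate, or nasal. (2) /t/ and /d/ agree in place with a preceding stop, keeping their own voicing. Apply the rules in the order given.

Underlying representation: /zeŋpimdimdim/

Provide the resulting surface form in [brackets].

[zempindindim]

Rule 1: /ŋ/ before /p/ (labial) → [m]
Rule 1: /m/ before /d/ (alveolar) → [n]
Rule 1: /m/ before /d/ (alveolar) → [n]
After rule 1: zempindindim
Rule 2: no segment meets the rule's conditions; no change.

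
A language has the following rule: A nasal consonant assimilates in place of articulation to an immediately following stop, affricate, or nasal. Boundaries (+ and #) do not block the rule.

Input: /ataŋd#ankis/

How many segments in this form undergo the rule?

2

/ŋ/ before /d/ (alveolar) → [n]
/n/ before /k/ (velar) → [ŋ]
2 segments change.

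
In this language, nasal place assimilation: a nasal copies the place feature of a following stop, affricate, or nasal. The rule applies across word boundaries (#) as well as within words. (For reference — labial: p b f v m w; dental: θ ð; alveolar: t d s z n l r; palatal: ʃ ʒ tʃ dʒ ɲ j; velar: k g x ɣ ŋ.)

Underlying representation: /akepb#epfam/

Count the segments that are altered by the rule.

No segment meets the rule's conditions.

0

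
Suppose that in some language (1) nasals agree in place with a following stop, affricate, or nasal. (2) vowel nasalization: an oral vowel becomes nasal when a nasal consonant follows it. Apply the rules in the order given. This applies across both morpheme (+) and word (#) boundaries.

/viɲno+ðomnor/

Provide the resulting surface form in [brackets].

Rule 1: /ɲ/ before /n/ (alveolar) → [n]
Rule 1: /m/ before /n/ (alveolar) → [n]
After rule 1: vinno+ðonnor
Rule 2: /i/ before nasal /n/ → [ĩ]
Rule 2: /o/ before nasal /n/ → [õ]

[vĩnno+ðõnnor]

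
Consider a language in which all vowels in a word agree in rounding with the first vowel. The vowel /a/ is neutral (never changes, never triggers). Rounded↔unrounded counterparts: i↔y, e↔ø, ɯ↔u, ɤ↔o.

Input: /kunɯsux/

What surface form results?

[kunusux]

/ɯ/ harmonizes with /u/ ([+round]) → [u]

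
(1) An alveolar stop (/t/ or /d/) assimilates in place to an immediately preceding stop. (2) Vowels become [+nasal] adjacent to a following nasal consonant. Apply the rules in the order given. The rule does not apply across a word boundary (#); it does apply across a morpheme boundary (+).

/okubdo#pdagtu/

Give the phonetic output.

[okubbo#pbagku]

Rule 1: /d/ after /b/ (labial) → [b]
Rule 1: /d/ after /p/ (labial) → [b]
Rule 1: /t/ after /g/ (velar) → [k]
After rule 1: okubbo#pbagku
Rule 2: no segment meets the rule's conditions; no change.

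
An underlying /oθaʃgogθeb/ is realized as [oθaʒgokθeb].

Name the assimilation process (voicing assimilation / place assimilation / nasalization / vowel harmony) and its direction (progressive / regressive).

/ʃ/→[ʒ] /g/→[k].
Each target copies a feature from the following segment, so the direction is regressive.

voicing assimilation, regressive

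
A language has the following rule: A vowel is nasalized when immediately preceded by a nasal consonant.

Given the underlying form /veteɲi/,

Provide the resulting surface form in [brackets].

[veteɲĩ]

/i/ after nasal /ɲ/ → [ĩ]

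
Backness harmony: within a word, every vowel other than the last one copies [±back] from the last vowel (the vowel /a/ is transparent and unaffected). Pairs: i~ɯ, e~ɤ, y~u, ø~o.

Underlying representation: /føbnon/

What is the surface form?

/ø/ harmonizes with /o/ ([+back]) → [o]

[fobnon]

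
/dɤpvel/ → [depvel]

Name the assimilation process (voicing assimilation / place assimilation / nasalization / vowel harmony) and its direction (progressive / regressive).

/ɤ/→[e].
Vowels agree with the last vowel, so the harmony is regressive.

vowel harmony, regressive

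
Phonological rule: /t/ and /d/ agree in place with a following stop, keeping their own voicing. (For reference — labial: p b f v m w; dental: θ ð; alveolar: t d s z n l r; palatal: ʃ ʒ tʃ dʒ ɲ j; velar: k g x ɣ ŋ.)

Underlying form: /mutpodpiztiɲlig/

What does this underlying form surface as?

[muppobpiztiɲlig]

/t/ before /p/ (labial) → [p]
/d/ before /p/ (labial) → [b]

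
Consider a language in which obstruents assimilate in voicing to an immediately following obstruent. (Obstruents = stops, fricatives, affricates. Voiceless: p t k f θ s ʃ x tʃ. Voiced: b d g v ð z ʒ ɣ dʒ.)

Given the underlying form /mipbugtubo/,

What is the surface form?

[mibbuktubo]

/p/ before /b/ (voiced) → [b]
/g/ before /t/ (voiceless) → [k]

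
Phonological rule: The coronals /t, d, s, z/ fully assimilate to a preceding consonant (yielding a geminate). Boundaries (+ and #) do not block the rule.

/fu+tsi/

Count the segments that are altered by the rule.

/s/ after /t/ → [t] (total assimilation)
1 segment changes.

1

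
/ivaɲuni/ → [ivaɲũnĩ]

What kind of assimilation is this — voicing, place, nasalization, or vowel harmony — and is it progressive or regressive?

/u/→[ũ] /i/→[ĩ].
Each target copies a feature from the preceding segment, so the direction is progressive.

nasalization, progressive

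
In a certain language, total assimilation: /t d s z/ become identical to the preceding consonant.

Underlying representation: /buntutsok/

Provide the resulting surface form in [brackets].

/t/ after /n/ → [n] (total assimilation)
/s/ after /t/ → [t] (total assimilation)

[bunnuttok]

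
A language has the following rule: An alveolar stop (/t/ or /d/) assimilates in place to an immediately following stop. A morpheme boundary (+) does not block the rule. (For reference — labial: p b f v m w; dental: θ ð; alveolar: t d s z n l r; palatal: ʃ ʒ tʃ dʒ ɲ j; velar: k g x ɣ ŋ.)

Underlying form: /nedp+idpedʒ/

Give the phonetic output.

/d/ before /p/ (labial) → [b]
/d/ before /p/ (labial) → [b]

[nebp+ibpedʒ]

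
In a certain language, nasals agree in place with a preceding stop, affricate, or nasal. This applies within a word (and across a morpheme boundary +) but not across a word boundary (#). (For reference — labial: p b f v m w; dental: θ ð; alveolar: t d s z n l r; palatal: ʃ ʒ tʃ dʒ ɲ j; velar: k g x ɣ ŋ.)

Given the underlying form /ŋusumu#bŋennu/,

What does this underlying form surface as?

/ŋ/ after /b/ (labial) → [m]

[ŋusumu#bmennu]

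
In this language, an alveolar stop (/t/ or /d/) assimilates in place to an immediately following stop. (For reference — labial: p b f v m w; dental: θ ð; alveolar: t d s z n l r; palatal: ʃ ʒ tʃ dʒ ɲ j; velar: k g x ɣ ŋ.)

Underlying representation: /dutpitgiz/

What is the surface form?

/t/ before /p/ (labial) → [p]
/t/ before /g/ (velar) → [k]

[duppikgiz]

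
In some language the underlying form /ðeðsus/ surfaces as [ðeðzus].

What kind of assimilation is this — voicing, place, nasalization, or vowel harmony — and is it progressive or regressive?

/s/→[z].
Each target copies a feature from the preceding segment, so the direction is progressive.

voicing assimilation, progressive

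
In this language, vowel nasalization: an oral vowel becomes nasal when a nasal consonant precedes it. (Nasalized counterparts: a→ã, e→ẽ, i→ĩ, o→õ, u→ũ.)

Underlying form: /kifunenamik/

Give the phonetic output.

[kifunẽnãmĩk]

/e/ after nasal /n/ → [ẽ]
/a/ after nasal /n/ → [ã]
/i/ after nasal /m/ → [ĩ]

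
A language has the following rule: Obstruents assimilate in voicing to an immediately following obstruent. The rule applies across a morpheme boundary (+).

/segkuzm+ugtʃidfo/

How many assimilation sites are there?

/g/ before /k/ (voiceless) → [k]
/g/ before /tʃ/ (voiceless) → [k]
/d/ before /f/ (voiceless) → [t]
3 segments change.

3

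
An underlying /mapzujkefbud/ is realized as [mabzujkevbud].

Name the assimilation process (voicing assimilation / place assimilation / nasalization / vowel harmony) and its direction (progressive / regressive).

/p/→[b] /f/→[v].
Each target copies a feature from the following segment, so the direction is regressive.

voicing assimilation, regressive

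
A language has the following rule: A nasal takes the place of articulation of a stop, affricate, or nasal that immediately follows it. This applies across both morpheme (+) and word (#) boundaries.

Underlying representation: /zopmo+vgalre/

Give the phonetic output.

no segment meets the rule's conditions; no change.

[zopmo+vgalre]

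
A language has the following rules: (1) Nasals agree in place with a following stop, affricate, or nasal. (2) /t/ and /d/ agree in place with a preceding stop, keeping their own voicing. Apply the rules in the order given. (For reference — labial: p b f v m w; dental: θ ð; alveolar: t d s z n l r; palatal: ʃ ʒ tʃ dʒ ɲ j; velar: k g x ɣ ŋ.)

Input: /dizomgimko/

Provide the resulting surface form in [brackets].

Rule 1: /m/ before /g/ (velar) → [ŋ]
Rule 1: /m/ before /k/ (velar) → [ŋ]
After rule 1: dizoŋgiŋko
Rule 2: no segment meets the rule's conditions; no change.

[dizoŋgiŋko]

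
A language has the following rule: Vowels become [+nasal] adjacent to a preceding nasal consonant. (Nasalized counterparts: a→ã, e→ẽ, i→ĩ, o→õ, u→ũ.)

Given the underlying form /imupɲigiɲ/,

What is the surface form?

[imũpɲĩgiɲ]

/u/ after nasal /m/ → [ũ]
/i/ after nasal /ɲ/ → [ĩ]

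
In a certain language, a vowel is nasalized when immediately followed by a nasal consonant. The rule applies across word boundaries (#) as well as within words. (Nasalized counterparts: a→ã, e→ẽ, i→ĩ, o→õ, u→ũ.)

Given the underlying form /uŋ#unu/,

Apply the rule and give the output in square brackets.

[ũŋ#ũnu]

/u/ before nasal /ŋ/ → [ũ]
/u/ before nasal /n/ → [ũ]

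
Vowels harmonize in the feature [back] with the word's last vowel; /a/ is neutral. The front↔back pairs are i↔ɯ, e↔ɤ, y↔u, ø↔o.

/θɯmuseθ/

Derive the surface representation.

[θimyseθ]

/ɯ/ harmonizes with /e/ ([-back]) → [i]
/u/ harmonizes with /e/ ([-back]) → [y]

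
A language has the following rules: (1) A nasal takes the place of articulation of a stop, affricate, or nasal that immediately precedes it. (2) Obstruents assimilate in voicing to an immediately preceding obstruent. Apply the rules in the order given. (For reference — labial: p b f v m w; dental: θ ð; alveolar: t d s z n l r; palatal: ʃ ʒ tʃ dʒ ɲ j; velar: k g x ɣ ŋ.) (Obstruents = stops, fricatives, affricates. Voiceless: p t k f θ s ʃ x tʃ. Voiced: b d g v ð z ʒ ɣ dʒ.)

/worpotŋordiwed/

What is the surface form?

Rule 1: /ŋ/ after /t/ (alveolar) → [n]
After rule 1: worpotnordiwed
Rule 2: no segment meets the rule's conditions; no change.

[worpotnordiwed]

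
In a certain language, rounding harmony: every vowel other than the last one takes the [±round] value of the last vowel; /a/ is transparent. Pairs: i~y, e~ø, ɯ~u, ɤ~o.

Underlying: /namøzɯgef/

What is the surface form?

[namezɯgef]

/ø/ harmonizes with /e/ ([-round]) → [e]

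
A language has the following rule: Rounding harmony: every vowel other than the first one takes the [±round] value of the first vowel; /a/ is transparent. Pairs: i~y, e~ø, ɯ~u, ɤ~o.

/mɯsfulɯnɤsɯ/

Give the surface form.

[mɯsfɯlɯnɤsɯ]

/u/ harmonizes with /ɯ/ ([-round]) → [ɯ]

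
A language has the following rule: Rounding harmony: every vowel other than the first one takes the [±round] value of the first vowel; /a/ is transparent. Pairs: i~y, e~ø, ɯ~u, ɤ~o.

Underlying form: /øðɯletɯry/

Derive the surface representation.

[øðuløtury]

/ɯ/ harmonizes with /ø/ ([+round]) → [u]
/e/ harmonizes with /ø/ ([+round]) → [ø]
/ɯ/ harmonizes with /ø/ ([+round]) → [u]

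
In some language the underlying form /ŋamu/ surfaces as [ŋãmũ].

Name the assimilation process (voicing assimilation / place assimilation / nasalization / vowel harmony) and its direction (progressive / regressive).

/a/→[ã] /u/→[ũ].
Each target copies a feature from the preceding segment, so the direction is progressive.

nasalization, progressive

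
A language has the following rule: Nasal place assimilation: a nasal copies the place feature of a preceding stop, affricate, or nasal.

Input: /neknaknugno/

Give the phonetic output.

/n/ after /k/ (velar) → [ŋ]
/n/ after /k/ (velar) → [ŋ]
/n/ after /g/ (velar) → [ŋ]

[nekŋakŋugŋo]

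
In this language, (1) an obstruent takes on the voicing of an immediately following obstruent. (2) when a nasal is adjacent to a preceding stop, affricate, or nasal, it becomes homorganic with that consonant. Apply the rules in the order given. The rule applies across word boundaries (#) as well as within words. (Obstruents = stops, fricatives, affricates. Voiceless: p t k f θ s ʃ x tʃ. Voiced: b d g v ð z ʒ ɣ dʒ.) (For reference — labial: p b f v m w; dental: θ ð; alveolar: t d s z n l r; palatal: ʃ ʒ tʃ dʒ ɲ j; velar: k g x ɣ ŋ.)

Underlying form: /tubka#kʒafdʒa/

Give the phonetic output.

Rule 1: /b/ before /k/ (voiceless) → [p]
Rule 1: /k/ before /ʒ/ (voiced) → [g]
Rule 1: /f/ before /dʒ/ (voiced) → [v]
After rule 1: tupka#gʒavdʒa
Rule 2: no segment meets the rule's conditions; no change.

[tupka#gʒavdʒa]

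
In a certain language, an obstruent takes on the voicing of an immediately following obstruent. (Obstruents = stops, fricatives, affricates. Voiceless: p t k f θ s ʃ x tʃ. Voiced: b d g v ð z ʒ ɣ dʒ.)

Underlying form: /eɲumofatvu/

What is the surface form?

/t/ before /v/ (voiced) → [d]

[eɲumofadvu]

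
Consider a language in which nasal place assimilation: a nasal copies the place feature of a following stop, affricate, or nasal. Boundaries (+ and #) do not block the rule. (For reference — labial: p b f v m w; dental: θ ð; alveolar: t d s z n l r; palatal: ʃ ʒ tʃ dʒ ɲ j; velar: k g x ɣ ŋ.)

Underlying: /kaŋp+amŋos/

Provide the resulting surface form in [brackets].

[kamp+aŋŋos]

/ŋ/ before /p/ (labial) → [m]
/m/ before /ŋ/ (velar) → [ŋ]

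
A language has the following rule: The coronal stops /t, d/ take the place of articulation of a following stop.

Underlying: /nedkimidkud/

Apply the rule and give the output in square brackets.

/d/ before /k/ (velar) → [g]
/d/ before /k/ (velar) → [g]

[negkimigkud]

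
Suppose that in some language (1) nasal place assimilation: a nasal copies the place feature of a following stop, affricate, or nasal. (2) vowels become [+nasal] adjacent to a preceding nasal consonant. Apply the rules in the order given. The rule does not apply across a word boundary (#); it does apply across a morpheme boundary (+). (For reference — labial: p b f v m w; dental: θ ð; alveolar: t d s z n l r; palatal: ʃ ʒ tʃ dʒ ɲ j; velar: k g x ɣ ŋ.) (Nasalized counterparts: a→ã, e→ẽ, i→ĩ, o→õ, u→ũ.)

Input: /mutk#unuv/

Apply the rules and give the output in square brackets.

[mũtk#unũv]

Rule 1: no segment meets the rule's conditions; no change.
After rule 1: mutk#unuv
Rule 2: /u/ after nasal /m/ → [ũ]
Rule 2: /u/ after nasal /n/ → [ũ]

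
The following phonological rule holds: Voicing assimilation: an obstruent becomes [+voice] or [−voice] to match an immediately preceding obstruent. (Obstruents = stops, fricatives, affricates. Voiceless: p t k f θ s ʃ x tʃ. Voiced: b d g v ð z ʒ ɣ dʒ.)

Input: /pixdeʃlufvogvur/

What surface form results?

[pixteʃluffogvur]

/d/ after /x/ (voiceless) → [t]
/v/ after /f/ (voiceless) → [f]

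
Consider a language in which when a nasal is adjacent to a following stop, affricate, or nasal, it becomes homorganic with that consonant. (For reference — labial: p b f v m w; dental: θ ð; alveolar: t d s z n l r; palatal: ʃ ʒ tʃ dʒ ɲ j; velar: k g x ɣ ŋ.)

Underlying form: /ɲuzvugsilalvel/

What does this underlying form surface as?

[ɲuzvugsilalvel]

no segment meets the rule's conditions; no change.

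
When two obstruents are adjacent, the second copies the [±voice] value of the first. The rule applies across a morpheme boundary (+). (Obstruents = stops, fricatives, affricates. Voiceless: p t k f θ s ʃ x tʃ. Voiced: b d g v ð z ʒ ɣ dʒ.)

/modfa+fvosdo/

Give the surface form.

/f/ after /d/ (voiced) → [v]
/v/ after /f/ (voiceless) → [f]
/d/ after /s/ (voiceless) → [t]

[modva+ffosto]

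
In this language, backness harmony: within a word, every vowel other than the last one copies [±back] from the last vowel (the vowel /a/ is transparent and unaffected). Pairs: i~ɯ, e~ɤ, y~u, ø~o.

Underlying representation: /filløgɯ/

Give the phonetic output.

[fɯllogɯ]

/i/ harmonizes with /ɯ/ ([+back]) → [ɯ]
/ø/ harmonizes with /ɯ/ ([+back]) → [o]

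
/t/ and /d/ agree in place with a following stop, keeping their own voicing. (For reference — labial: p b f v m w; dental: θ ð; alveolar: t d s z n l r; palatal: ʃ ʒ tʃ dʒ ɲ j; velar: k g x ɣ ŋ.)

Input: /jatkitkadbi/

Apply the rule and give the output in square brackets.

[jakkikkabbi]

/t/ before /k/ (velar) → [k]
/t/ before /k/ (velar) → [k]
/d/ before /b/ (labial) → [b]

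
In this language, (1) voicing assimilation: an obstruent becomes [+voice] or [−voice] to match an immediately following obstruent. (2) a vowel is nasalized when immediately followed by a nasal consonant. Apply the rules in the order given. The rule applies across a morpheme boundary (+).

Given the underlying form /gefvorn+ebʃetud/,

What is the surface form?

Rule 1: /f/ before /v/ (voiced) → [v]
Rule 1: /b/ before /ʃ/ (voiceless) → [p]
After rule 1: gevvorn+epʃetud
Rule 2: no segment meets the rule's conditions; no change.

[gevvorn+epʃetud]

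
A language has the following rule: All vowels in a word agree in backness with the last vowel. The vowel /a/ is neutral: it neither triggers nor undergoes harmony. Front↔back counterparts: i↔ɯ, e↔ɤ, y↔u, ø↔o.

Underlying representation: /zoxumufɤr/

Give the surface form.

no segment meets the rule's conditions; no change.

[zoxumufɤr]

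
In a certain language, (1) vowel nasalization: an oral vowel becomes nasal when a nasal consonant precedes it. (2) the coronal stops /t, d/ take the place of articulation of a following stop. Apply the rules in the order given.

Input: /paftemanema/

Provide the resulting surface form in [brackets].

Rule 1: /a/ after nasal /m/ → [ã]
Rule 1: /e/ after nasal /n/ → [ẽ]
Rule 1: /a/ after nasal /m/ → [ã]
After rule 1: paftemãnẽmã
Rule 2: no segment meets the rule's conditions; no change.

[paftemãnẽmã]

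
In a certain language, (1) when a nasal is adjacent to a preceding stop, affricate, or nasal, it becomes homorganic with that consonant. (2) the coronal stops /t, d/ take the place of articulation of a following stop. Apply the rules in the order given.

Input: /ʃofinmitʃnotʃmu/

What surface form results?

[ʃofinnitʃɲotʃɲu]

Rule 1: /m/ after /n/ (alveolar) → [n]
Rule 1: /n/ after /tʃ/ (palatal) → [ɲ]
Rule 1: /m/ after /tʃ/ (palatal) → [ɲ]
After rule 1: ʃofinnitʃɲotʃɲu
Rule 2: no segment meets the rule's conditions; no change.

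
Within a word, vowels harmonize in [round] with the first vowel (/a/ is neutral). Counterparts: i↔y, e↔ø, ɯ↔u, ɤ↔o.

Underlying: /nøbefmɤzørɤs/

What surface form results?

/e/ harmonizes with /ø/ ([+round]) → [ø]
/ɤ/ harmonizes with /ø/ ([+round]) → [o]
/ɤ/ harmonizes with /ø/ ([+round]) → [o]

[nøbøfmozøros]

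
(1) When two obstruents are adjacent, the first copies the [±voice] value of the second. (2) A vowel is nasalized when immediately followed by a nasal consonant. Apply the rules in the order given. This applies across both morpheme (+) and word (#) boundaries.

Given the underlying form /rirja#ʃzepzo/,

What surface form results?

Rule 1: /ʃ/ before /z/ (voiced) → [ʒ]
Rule 1: /p/ before /z/ (voiced) → [b]
After rule 1: rirja#ʒzebzo
Rule 2: no segment meets the rule's conditions; no change.

[rirja#ʒzebzo]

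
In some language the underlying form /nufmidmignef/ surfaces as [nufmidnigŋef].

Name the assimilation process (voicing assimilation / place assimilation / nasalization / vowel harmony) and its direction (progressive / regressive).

place assimilation, progressive

/m/→[n] /n/→[ŋ].
Each target copies a feature from the preceding segment, so the direction is progressive.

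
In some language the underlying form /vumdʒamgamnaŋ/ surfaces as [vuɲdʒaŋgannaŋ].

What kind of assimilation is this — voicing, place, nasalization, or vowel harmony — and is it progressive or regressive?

/m/→[ɲ] /m/→[ŋ] /m/→[n].
Each target copies a feature from the following segment, so the direction is regressive.

place assimilation, regressive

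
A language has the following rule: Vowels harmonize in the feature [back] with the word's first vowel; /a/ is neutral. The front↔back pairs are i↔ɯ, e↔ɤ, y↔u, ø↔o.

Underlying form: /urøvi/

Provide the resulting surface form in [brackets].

/ø/ harmonizes with /u/ ([+back]) → [o]
/i/ harmonizes with /u/ ([+back]) → [ɯ]

[urovɯ]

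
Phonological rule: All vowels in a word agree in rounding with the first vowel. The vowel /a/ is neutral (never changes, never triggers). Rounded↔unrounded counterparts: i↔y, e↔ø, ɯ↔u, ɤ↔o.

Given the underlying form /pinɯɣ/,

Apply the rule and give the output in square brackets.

no segment meets the rule's conditions; no change.

[pinɯɣ]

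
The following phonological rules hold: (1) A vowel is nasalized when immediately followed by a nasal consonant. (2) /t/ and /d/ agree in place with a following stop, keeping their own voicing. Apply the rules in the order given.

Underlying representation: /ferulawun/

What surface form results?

[ferulawũn]

Rule 1: /u/ before nasal /n/ → [ũ]
After rule 1: ferulawũn
Rule 2: no segment meets the rule's conditions; no change.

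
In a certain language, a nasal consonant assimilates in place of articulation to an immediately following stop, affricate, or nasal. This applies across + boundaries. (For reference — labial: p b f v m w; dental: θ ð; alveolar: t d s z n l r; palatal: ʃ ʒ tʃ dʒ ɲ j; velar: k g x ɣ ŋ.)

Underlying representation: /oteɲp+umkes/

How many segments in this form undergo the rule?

/ɲ/ before /p/ (labial) → [m]
/m/ before /k/ (velar) → [ŋ]
2 segments change.

2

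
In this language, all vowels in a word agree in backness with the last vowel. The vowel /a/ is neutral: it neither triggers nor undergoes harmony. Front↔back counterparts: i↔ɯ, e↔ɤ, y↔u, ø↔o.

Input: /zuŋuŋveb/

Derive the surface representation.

[zyŋyŋveb]

/u/ harmonizes with /e/ ([-back]) → [y]
/u/ harmonizes with /e/ ([-back]) → [y]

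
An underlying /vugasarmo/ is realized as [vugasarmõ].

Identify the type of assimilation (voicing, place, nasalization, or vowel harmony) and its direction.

/o/→[õ].
Each target copies a feature from the preceding segment, so the direction is progressive.

nasalization, progressive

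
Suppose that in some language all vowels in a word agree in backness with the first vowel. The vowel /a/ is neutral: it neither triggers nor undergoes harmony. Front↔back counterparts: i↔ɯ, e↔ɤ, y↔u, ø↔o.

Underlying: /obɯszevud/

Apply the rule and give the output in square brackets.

[obɯszɤvud]

/e/ harmonizes with /o/ ([+back]) → [ɤ]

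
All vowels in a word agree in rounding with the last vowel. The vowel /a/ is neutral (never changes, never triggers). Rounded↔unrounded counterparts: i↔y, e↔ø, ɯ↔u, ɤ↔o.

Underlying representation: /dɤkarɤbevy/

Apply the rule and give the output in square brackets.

[dokarobøvy]

/ɤ/ harmonizes with /y/ ([+round]) → [o]
/ɤ/ harmonizes with /y/ ([+round]) → [o]
/e/ harmonizes with /y/ ([+round]) → [ø]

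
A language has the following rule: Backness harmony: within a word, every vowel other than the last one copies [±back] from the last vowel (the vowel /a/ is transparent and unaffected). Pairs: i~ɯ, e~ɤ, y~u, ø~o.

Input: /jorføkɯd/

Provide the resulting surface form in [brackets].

[jorfokɯd]

/ø/ harmonizes with /ɯ/ ([+back]) → [o]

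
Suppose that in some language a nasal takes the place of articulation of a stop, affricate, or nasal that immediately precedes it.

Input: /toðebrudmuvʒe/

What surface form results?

[toðebrudnuvʒe]

/m/ after /d/ (alveolar) → [n]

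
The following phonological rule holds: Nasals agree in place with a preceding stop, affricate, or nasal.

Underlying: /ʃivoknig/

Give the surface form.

/n/ after /k/ (velar) → [ŋ]

[ʃivokŋig]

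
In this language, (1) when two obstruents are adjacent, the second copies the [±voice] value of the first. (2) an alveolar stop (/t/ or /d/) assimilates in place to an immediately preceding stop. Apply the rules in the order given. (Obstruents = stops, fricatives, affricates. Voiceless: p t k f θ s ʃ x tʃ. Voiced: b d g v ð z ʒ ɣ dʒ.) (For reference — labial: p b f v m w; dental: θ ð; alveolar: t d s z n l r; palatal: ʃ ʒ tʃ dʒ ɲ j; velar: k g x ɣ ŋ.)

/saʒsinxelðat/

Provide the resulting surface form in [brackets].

Rule 1: /s/ after /ʒ/ (voiced) → [z]
After rule 1: saʒzinxelðat
Rule 2: no segment meets the rule's conditions; no change.

[saʒzinxelðat]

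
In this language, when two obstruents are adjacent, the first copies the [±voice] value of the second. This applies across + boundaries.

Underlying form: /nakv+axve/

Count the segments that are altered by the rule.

2

/k/ before /v/ (voiced) → [g]
/x/ before /v/ (voiced) → [ɣ]
2 segments change.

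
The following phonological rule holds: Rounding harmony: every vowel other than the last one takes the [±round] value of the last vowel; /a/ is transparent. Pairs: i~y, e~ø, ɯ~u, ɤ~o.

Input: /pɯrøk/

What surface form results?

/ɯ/ harmonizes with /ø/ ([+round]) → [u]

[purøk]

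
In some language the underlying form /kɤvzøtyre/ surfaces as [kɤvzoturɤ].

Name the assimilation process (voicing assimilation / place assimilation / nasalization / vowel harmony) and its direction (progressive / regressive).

/ø/→[o] /y/→[u] /e/→[ɤ].
Vowels agree with the first vowel, so the harmony is progressive.

vowel harmony, progressive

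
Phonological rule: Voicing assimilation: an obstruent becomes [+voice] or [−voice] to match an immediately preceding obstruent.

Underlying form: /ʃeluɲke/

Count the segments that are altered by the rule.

No segment meets the rule's conditions.

0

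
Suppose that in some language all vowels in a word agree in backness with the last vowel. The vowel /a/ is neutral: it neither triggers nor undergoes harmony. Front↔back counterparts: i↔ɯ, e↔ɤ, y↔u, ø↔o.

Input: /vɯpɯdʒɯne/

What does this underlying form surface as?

/ɯ/ harmonizes with /e/ ([-back]) → [i]
/ɯ/ harmonizes with /e/ ([-back]) → [i]
/ɯ/ harmonizes with /e/ ([-back]) → [i]

[vipidʒine]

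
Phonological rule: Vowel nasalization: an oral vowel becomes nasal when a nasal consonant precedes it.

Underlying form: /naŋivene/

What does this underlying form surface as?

/a/ after nasal /n/ → [ã]
/i/ after nasal /ŋ/ → [ĩ]
/e/ after nasal /n/ → [ẽ]

[nãŋĩvenẽ]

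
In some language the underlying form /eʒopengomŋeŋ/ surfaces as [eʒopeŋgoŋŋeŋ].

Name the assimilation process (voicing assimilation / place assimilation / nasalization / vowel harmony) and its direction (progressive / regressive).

place assimilation, regressive

/n/→[ŋ] /m/→[ŋ].
Each target copies a feature from the following segment, so the direction is regressive.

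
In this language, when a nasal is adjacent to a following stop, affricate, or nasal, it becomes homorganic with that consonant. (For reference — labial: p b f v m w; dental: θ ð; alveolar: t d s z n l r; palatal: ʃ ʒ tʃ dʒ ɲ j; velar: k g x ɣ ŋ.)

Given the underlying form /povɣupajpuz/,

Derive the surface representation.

[povɣupajpuz]

no segment meets the rule's conditions; no change.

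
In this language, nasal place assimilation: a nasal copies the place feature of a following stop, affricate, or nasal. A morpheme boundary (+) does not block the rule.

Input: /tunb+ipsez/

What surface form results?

[tumb+ipsez]

/n/ before /b/ (labial) → [m]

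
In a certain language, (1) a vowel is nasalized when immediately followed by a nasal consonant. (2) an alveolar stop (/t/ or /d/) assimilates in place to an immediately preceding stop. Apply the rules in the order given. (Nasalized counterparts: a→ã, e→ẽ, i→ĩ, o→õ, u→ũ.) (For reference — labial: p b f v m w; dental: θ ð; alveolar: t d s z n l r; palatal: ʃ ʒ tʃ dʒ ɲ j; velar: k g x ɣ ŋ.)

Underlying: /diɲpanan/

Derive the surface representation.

[dĩɲpãnãn]

Rule 1: /i/ before nasal /ɲ/ → [ĩ]
Rule 1: /a/ before nasal /n/ → [ã]
Rule 1: /a/ before nasal /n/ → [ã]
After rule 1: dĩɲpãnãn
Rule 2: no segment meets the rule's conditions; no change.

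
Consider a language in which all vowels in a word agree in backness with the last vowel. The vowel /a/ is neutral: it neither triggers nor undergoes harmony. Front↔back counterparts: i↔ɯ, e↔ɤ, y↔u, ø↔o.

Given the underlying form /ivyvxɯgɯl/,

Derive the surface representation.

/i/ harmonizes with /ɯ/ ([+back]) → [ɯ]
/y/ harmonizes with /ɯ/ ([+back]) → [u]

[ɯvuvxɯgɯl]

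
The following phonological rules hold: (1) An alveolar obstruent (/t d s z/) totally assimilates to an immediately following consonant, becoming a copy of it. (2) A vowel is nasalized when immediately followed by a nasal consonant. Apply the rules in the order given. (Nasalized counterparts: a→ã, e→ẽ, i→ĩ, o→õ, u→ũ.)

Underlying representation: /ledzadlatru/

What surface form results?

Rule 1: /d/ before /z/ → [z] (total assimilation)
Rule 1: /d/ before /l/ → [l] (total assimilation)
Rule 1: /t/ before /r/ → [r] (total assimilation)
After rule 1: lezzallarru
Rule 2: no segment meets the rule's conditions; no change.

[lezzallarru]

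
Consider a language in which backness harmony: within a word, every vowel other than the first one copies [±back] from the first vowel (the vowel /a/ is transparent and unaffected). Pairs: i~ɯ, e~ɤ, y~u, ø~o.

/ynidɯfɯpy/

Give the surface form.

/ɯ/ harmonizes with /y/ ([-back]) → [i]
/ɯ/ harmonizes with /y/ ([-back]) → [i]

[ynidifipy]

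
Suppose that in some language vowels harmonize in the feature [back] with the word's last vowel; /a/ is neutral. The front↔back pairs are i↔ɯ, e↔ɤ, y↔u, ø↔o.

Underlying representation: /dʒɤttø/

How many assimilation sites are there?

/ɤ/ harmonizes with /ø/ ([-back]) → [e]
1 segment changes.

1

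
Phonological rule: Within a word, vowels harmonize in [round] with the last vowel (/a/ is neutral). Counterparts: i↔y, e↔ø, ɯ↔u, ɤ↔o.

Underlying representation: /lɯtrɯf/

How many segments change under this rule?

No segment meets the rule's conditions.

0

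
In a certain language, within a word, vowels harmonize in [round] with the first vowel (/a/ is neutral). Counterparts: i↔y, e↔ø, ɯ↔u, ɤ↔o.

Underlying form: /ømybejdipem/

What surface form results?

[ømybøjdypøm]

/e/ harmonizes with /ø/ ([+round]) → [ø]
/i/ harmonizes with /ø/ ([+round]) → [y]
/e/ harmonizes with /ø/ ([+round]) → [ø]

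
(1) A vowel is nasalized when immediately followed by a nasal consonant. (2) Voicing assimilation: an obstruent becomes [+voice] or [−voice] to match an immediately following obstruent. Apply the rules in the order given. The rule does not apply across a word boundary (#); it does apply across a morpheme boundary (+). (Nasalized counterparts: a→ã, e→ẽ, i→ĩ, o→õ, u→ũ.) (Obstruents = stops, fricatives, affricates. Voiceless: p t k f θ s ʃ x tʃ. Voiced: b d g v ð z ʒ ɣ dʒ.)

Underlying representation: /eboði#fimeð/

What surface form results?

Rule 1: /i/ before nasal /m/ → [ĩ]
After rule 1: eboði#fĩmeð
Rule 2: no segment meets the rule's conditions; no change.

[eboði#fĩmeð]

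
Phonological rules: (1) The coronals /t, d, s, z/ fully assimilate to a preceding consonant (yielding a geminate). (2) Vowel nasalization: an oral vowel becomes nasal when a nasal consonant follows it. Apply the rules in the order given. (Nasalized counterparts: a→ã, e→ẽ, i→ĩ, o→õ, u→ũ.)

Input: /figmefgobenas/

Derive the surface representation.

[figmefgobẽnas]

Rule 1: no segment meets the rule's conditions; no change.
After rule 1: figmefgobenas
Rule 2: /e/ before nasal /n/ → [ẽ]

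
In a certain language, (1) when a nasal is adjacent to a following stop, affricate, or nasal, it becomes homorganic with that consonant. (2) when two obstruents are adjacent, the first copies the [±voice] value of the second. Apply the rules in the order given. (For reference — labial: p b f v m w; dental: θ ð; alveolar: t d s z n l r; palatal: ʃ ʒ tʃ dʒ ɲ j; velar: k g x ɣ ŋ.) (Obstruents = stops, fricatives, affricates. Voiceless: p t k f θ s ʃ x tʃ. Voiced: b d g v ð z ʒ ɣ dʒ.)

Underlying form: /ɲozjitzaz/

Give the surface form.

[ɲozjidzaz]

Rule 1: no segment meets the rule's conditions; no change.
After rule 1: ɲozjitzaz
Rule 2: /t/ before /z/ (voiced) → [d]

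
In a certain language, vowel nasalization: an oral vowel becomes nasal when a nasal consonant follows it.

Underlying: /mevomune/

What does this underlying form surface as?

[mevõmũne]

/o/ before nasal /m/ → [õ]
/u/ before nasal /n/ → [ũ]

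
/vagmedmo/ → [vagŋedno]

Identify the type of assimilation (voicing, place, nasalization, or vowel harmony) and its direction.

/m/→[ŋ] /m/→[n].
Each target copies a feature from the preceding segment, so the direction is progressive.

place assimilation, progressive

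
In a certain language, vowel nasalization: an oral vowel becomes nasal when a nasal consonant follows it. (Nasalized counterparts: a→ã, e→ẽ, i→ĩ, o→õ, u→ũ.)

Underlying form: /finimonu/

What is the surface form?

[fĩnĩmõnu]

/i/ before nasal /n/ → [ĩ]
/i/ before nasal /m/ → [ĩ]
/o/ before nasal /n/ → [õ]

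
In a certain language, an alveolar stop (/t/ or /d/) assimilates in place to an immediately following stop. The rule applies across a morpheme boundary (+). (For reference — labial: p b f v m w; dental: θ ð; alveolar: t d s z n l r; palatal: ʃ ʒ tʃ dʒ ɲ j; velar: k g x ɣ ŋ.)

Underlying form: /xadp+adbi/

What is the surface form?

[xabp+abbi]

/d/ before /p/ (labial) → [b]
/d/ before /b/ (labial) → [b]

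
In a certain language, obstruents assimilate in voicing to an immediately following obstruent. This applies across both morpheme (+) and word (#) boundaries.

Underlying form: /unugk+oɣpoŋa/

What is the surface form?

/g/ before /k/ (voiceless) → [k]
/ɣ/ before /p/ (voiceless) → [x]

[unukk+oxpoŋa]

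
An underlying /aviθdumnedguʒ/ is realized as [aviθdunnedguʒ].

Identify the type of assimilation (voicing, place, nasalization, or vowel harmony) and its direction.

/m/→[n].
Each target copies a feature from the following segment, so the direction is regressive.

place assimilation, regressive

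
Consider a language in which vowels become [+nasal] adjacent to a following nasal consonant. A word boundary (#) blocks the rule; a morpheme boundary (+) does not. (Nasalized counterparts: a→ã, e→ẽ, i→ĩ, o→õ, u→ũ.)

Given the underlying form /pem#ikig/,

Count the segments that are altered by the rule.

1

/e/ before nasal /m/ → [ẽ]
1 segment changes.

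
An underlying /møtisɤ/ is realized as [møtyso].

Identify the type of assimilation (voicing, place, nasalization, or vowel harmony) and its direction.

vowel harmony, progressive

/i/→[y] /ɤ/→[o].
Vowels agree with the first vowel, so the harmony is progressive.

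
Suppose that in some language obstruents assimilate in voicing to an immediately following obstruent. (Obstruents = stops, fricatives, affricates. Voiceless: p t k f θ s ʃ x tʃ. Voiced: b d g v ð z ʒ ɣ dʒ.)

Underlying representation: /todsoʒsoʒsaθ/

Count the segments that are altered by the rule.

/d/ before /s/ (voiceless) → [t]
/ʒ/ before /s/ (voiceless) → [ʃ]
/ʒ/ before /s/ (voiceless) → [ʃ]
3 segments change.

3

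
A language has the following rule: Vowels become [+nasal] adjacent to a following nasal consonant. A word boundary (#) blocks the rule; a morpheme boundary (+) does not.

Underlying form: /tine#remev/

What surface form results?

[tĩne#rẽmev]

/i/ before nasal /n/ → [ĩ]
/e/ before nasal /m/ → [ẽ]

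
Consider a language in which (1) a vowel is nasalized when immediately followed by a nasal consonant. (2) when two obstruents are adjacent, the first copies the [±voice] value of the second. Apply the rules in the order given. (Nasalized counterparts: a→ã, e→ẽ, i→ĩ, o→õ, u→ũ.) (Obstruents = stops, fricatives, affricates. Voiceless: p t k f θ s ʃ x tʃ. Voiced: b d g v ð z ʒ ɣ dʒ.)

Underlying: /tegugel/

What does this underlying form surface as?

Rule 1: no segment meets the rule's conditions; no change.
After rule 1: tegugel
Rule 2: no segment meets the rule's conditions; no change.

[tegugel]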